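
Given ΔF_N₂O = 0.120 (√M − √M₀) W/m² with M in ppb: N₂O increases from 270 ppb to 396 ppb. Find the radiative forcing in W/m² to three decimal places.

ΔF = 0.416 W/m²

N₂O: 0.120 × (√396 − √270) = 0.120 × (19.8997 − 16.4317) = 0.120 × 3.4680 = 0.4162 W/m².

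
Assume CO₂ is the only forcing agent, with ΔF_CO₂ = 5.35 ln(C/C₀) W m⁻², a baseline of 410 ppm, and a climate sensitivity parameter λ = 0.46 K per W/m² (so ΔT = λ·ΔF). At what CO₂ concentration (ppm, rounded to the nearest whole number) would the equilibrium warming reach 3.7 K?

Required forcing: ΔF = ΔT/λ = 3.7/0.46 = 8.0435 W/m².
Then ln(C/410) = ΔF/5.35 = 8.0435/5.35 = 1.50346.
So C = 410 × e^1.50346 = 410 × 4.49722 = 1843.86 ppm.

C ≈ 1844 ppm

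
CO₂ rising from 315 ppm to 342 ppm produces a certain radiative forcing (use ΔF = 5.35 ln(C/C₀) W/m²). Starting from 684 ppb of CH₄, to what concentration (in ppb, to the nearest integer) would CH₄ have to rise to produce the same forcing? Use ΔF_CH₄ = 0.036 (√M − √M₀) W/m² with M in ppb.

M ≈ 1473 ppb

CO₂ forcing: 5.35 × ln(342/315) = 5.35 × 0.082238 = 0.43997 W/m².
Set 0.036(√M − √684) = 0.43997: √M = 0.43997/0.036 + √684 = 12.2214 + 26.1534 = 38.3748.
M = (38.3748)² = 1472.63 ppb.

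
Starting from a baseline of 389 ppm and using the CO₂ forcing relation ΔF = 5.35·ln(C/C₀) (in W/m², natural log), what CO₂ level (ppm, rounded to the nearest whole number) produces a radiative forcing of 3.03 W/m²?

Set 5.35 ln(C/389) = 3.03, so ln(C/389) = 3.03/5.35 = 0.56636.
Then C/389 = e^0.56636 = 1.76184, giving C = 389 × 1.76184 = 685.36 ppm.

C ≈ 685 ppm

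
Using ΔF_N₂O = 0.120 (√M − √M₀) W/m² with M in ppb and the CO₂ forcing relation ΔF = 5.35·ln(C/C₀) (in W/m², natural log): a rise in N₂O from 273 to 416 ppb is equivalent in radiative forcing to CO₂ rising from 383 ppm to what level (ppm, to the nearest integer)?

C ≈ 418 ppm

N₂O forcing: 0.120 × (√416 − √273) = 0.120 × (20.3961 − 16.5227) = 0.120 × 3.8734 = 0.46481 W/m².
Set 5.35 ln(C/383) = 0.46481: ln(C/383) = 0.46481/5.35 = 0.08688, so C = 383 × e^0.08688 = 383 × 1.09077 = 417.76 ppm.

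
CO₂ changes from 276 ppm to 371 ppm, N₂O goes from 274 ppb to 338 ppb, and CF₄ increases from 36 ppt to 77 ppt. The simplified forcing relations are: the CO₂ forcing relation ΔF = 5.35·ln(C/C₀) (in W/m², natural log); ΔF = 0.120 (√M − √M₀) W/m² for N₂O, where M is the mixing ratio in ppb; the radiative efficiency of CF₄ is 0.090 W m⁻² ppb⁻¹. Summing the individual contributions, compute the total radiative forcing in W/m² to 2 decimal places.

ΔF = 1.81 W/m²

CO₂: 5.35 × ln(371/276) = 5.35 × ln(1.34420) = 5.35 × 0.29580 = 1.5825 W/m².
N₂O: 0.120 × (√338 − √274) = 0.120 × (18.3848 − 16.5529) = 0.120 × 1.8319 = 0.2198 W/m².
CF₄: Δ = 77 − 36 = 41 ppt = 0.041 ppb; ΔF = 0.090 × 0.041 = 0.0037 W/m².
Total ΔF = 1.5825 + 0.2198 + 0.0037 = 1.8060 W/m².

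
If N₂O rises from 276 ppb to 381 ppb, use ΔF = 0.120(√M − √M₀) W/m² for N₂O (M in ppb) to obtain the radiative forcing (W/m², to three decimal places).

ΔF = 0.349 W/m²

N₂O: 0.120 × (√381 − √276) = 0.120 × (19.5192 − 16.6132) = 0.120 × 2.9060 = 0.3487 W/m².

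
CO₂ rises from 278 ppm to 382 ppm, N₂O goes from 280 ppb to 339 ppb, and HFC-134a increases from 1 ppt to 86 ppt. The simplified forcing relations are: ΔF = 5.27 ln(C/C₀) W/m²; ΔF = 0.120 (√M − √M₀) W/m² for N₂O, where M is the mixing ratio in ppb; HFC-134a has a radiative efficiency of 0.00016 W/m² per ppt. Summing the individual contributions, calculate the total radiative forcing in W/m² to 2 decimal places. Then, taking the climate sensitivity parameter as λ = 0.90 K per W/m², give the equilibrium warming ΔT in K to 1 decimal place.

ΔF = 1.89 W/m²; ΔT = 1.7 K

CO₂: 5.27 × ln(382/278) = 5.27 × ln(1.37410) = 5.27 × 0.31780 = 1.6748 W/m².
N₂O: 0.120 × (√339 − √280) = 0.120 × (18.4120 − 16.7332) = 0.120 × 1.6788 = 0.2015 W/m².
HFC-134a: ΔF = 0.00016 × (86 − 1) = 0.00016 × 85 = 0.0136 W/m².
Total ΔF = 1.6748 + 0.2015 + 0.0136 = 1.8899 W/m².
ΔT = λ ΔF = 0.90 × 1.89 = 1.7010 K.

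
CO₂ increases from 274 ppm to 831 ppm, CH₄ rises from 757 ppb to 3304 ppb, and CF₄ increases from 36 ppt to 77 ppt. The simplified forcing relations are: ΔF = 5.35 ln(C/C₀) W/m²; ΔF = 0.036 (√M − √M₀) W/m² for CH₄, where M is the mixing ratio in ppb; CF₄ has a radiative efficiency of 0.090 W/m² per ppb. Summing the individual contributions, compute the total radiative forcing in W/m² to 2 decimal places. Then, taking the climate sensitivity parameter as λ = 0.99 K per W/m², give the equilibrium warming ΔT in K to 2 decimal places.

ΔF = 7.02 W/m²; ΔT = 6.95 K

CO₂: 5.35 × ln(831/274) = 5.35 × ln(3.03285) = 5.35 × 1.10950 = 5.9358 W/m².
CH₄: 0.036 × (√3304 − √757) = 0.036 × (57.4804 − 27.5136) = 0.036 × 29.9668 = 1.0788 W/m².
CF₄: Δ = 77 − 36 = 41 ppt = 0.041 ppb; ΔF = 0.090 × 0.041 = 0.0037 W/m².
Total ΔF = 5.9358 + 1.0788 + 0.0037 = 7.0183 W/m².
ΔT = λ ΔF = 0.99 × 7.02 = 6.9498 K.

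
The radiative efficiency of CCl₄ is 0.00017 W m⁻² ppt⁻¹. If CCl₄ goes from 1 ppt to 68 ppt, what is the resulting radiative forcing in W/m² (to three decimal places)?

ΔF = 0.011 W/m²

CCl₄: ΔF = 0.00017 × (68 − 1) = 0.00017 × 67 = 0.0114 W/m².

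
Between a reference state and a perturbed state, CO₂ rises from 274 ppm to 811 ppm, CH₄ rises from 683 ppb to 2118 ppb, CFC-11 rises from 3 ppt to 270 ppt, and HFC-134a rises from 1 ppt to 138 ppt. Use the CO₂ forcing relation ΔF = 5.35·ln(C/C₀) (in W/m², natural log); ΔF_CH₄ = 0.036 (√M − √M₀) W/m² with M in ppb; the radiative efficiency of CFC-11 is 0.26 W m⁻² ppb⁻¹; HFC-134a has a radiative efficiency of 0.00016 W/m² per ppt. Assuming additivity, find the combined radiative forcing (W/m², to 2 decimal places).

ΔF = 6.61 W/m²

CO₂: 5.35 × ln(811/274) = 5.35 × ln(2.95985) = 5.35 × 1.08514 = 5.8055 W/m².
CH₄: 0.036 × (√2118 − √683) = 0.036 × (46.0217 − 26.1343) = 0.036 × 19.8874 = 0.7159 W/m².
CFC-11: Δ = 270 − 3 = 267 ppt = 0.267 ppb; ΔF = 0.26 × 0.267 = 0.0694 W/m².
HFC-134a: ΔF = 0.00016 × (138 − 1) = 0.00016 × 137 = 0.0219 W/m².
Total ΔF = 5.8055 + 0.7159 + 0.0694 + 0.0219 = 6.6127 W/m².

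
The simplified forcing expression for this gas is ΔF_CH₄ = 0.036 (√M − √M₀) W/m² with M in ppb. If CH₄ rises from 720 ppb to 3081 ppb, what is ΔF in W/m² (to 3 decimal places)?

ΔF = 1.032 W/m²

CH₄: 0.036 × (√3081 − √720) = 0.036 × (55.5068 − 26.8328) = 0.036 × 28.6740 = 1.0323 W/m².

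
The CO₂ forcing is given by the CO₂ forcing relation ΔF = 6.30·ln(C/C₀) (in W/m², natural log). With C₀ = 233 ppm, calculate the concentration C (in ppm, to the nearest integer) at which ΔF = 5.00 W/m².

Set 6.30 ln(C/233) = 5.00, so ln(C/233) = 5.00/6.30 = 0.79365.
Then C/233 = e^0.79365 = 2.21145, giving C = 233 × 2.21145 = 515.27 ppm.

C ≈ 515 ppm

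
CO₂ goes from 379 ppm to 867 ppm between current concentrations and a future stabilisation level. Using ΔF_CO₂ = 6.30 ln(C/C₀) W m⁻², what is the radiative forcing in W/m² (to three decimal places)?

ΔF = 5.213 W/m²

CO₂: 6.30 × ln(867/379) = 6.30 × ln(2.28760) = 6.30 × 0.82750 = 5.2133 W/m².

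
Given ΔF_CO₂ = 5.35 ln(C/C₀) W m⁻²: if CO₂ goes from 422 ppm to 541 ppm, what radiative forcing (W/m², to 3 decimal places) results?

CO₂: 5.35 × ln(541/422) = 5.35 × ln(1.28199) = 5.35 × 0.24841 = 1.3290 W/m².

ΔF = 1.329 W/m²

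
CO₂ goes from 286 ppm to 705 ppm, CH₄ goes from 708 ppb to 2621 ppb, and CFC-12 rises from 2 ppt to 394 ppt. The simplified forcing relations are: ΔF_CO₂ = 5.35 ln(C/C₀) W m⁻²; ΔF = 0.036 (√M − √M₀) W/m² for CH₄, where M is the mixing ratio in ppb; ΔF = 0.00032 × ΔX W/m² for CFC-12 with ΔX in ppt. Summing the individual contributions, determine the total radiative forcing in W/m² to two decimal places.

ΔF = 5.84 W/m²

CO₂: 5.35 × ln(705/286) = 5.35 × ln(2.46503) = 5.35 × 0.90220 = 4.8268 W/m².
CH₄: 0.036 × (√2621 − √708) = 0.036 × (51.1957 − 26.6083) = 0.036 × 24.5874 = 0.8851 W/m².
CFC-12: ΔF = 0.00032 × (394 − 2) = 0.00032 × 392 = 0.1254 W/m².
Total ΔF = 4.8268 + 0.8851 + 0.1254 = 5.8373 W/m².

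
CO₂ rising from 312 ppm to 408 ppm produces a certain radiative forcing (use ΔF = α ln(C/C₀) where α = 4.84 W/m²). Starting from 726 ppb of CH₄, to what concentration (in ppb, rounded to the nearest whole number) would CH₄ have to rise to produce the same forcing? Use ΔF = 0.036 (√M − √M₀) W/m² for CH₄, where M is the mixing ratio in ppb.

M ≈ 3970 ppb

CO₂ forcing: 4.84 × ln(408/312) = 4.84 × 0.268264 = 1.29840 W/m².
Set 0.036(√M − √726) = 1.29840: √M = 1.29840/0.036 + √726 = 36.0667 + 26.9444 = 63.0111.
M = (63.0111)² = 3970.40 ppb.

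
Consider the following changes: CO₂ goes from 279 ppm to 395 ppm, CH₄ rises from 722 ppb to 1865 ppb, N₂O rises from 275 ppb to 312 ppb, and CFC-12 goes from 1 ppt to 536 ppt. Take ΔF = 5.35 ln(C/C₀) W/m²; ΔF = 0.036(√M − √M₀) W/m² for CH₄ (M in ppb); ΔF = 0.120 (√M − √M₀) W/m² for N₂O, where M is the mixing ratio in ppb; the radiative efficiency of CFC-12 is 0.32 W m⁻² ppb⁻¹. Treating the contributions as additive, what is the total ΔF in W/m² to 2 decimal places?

CO₂: 5.35 × ln(395/279) = 5.35 × ln(1.41577) = 5.35 × 0.34767 = 1.8600 W/m².
CH₄: 0.036 × (√1865 − √722) = 0.036 × (43.1856 − 26.8701) = 0.036 × 16.3155 = 0.5874 W/m².
N₂O: 0.120 × (√312 − √275) = 0.120 × (17.6635 − 16.5831) = 0.120 × 1.0804 = 0.1296 W/m².
CFC-12: Δ = 536 − 1 = 535 ppt = 0.535 ppb; ΔF = 0.32 × 0.535 = 0.1712 W/m².
Total ΔF = 1.8600 + 0.5874 + 0.1296 + 0.1712 = 2.7482 W/m².

ΔF = 2.75 W/m²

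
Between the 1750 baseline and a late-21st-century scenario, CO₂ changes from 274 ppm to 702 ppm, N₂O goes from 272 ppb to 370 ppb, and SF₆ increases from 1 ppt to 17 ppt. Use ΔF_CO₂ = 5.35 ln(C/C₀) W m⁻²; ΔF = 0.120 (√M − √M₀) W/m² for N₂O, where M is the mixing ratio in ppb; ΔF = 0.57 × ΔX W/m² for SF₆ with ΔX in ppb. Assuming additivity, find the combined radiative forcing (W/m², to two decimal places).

ΔF = 5.37 W/m²

CO₂: 5.35 × ln(702/274) = 5.35 × ln(2.56204) = 5.35 × 0.94080 = 5.0333 W/m².
N₂O: 0.120 × (√370 − √272) = 0.120 × (19.2354 − 16.4924) = 0.120 × 2.7430 = 0.3292 W/m².
SF₆: Δ = 17 − 1 = 16 ppt = 0.016 ppb; ΔF = 0.57 × 0.016 = 0.0091 W/m².
Total ΔF = 5.0333 + 0.3292 + 0.0091 = 5.3716 W/m².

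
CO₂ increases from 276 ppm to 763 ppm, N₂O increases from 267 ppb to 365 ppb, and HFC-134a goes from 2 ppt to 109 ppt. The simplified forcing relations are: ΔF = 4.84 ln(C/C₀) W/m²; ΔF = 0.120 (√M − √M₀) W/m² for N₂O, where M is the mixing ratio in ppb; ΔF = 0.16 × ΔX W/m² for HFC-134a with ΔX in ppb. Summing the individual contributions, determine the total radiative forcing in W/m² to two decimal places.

CO₂: 4.84 × ln(763/276) = 4.84 × ln(2.76449) = 4.84 × 1.01686 = 4.9216 W/m².
N₂O: 0.120 × (√365 − √267) = 0.120 × (19.1050 − 16.3401) = 0.120 × 2.7649 = 0.3318 W/m².
HFC-134a: Δ = 109 − 2 = 107 ppt = 0.107 ppb; ΔF = 0.16 × 0.107 = 0.0171 W/m².
Total ΔF = 4.9216 + 0.3318 + 0.0171 = 5.2705 W/m².

ΔF = 5.27 W/m²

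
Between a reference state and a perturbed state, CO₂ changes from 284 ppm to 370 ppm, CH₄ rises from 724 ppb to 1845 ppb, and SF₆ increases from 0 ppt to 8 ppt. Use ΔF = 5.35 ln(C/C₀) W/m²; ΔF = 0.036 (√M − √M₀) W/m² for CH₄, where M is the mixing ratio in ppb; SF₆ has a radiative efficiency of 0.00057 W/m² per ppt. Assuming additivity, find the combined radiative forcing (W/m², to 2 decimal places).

ΔF = 2.00 W/m²

CO₂: 5.35 × ln(370/284) = 5.35 × ln(1.30282) = 5.35 × 0.26453 = 1.4152 W/m².
CH₄: 0.036 × (√1845 − √724) = 0.036 × (42.9535 − 26.9072) = 0.036 × 16.0463 = 0.5777 W/m².
SF₆: ΔF = 0.00057 × (8 − 0) = 0.00057 × 8 = 0.0046 W/m².
Total ΔF = 1.4152 + 0.5777 + 0.0046 = 1.9975 W/m².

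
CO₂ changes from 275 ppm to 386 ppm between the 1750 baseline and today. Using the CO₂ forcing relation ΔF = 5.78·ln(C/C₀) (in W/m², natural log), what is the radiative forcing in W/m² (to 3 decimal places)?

ΔF = 1.960 W/m²

CO₂: 5.78 × ln(386/275) = 5.78 × ln(1.40364) = 5.78 × 0.33907 = 1.9598 W/m².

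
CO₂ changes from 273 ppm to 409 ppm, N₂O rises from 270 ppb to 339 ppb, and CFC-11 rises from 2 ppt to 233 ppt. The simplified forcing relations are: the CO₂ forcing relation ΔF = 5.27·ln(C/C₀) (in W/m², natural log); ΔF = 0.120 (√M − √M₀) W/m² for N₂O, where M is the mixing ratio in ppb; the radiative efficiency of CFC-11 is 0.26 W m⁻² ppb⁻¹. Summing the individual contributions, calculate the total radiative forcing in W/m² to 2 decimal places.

ΔF = 2.43 W/m²

CO₂: 5.27 × ln(409/273) = 5.27 × ln(1.49817) = 5.27 × 0.40424 = 2.1303 W/m².
N₂O: 0.120 × (√339 − √270) = 0.120 × (18.4120 − 16.4317) = 0.120 × 1.9803 = 0.2376 W/m².
CFC-11: Δ = 233 − 2 = 231 ppt = 0.231 ppb; ΔF = 0.26 × 0.231 = 0.0601 W/m².
Total ΔF = 2.1303 + 0.2376 + 0.0601 = 2.4280 W/m².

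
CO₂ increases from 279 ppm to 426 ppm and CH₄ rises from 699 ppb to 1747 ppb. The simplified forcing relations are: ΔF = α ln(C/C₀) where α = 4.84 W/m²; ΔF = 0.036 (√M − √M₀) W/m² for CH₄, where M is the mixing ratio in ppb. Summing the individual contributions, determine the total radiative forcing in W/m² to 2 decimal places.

ΔF = 2.60 W/m²

CO₂: 4.84 × ln(426/279) = 4.84 × ln(1.52688) = 4.84 × 0.42323 = 2.0484 W/m².
CH₄: 0.036 × (√1747 − √699) = 0.036 × (41.7971 − 26.4386) = 0.036 × 15.3585 = 0.5529 W/m².
Total ΔF = 2.0484 + 0.5529 = 2.6013 W/m².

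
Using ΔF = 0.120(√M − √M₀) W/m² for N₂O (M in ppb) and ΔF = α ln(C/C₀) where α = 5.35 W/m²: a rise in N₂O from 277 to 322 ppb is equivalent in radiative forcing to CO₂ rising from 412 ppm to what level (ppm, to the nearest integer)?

C ≈ 424 ppm

N₂O forcing: 0.120 × (√322 − √277) = 0.120 × (17.9444 − 16.6433) = 0.120 × 1.3011 = 0.15613 W/m².
Set 5.35 ln(C/412) = 0.15613: ln(C/412) = 0.15613/5.35 = 0.02918, so C = 412 × e^0.02918 = 412 × 1.02961 = 424.20 ppm.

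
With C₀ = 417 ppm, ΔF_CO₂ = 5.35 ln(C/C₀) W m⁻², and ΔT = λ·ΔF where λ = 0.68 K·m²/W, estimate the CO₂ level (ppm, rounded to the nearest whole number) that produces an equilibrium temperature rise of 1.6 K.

C ≈ 647 ppm

Required forcing: ΔF = ΔT/λ = 1.6/0.68 = 2.3529 W/m².
Then ln(C/417) = ΔF/5.35 = 2.3529/5.35 = 0.43979.
So C = 417 × e^0.43979 = 417 × 1.55238 = 647.34 ppm.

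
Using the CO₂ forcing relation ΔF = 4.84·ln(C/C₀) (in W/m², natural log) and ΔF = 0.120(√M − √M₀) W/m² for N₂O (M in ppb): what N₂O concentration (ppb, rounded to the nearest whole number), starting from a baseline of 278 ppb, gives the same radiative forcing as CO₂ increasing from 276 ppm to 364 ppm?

CO₂ forcing: 4.84 × ln(364/276) = 4.84 × 0.276753 = 1.33948 W/m².
Set 0.120(√M − √278) = 1.33948: √M = 1.33948/0.120 + √278 = 11.1623 + 16.6733 = 27.8356.
M = (27.8356)² = 774.82 ppb.

M ≈ 775 ppb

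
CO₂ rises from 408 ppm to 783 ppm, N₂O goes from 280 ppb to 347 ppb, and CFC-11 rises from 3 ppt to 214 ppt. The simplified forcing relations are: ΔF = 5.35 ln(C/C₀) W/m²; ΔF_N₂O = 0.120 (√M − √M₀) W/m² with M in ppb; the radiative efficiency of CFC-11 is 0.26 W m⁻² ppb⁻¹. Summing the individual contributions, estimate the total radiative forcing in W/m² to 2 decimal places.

ΔF = 3.77 W/m²

CO₂: 5.35 × ln(783/408) = 5.35 × ln(1.91912) = 5.35 × 0.65187 = 3.4875 W/m².
N₂O: 0.120 × (√347 − √280) = 0.120 × (18.6279 − 16.7332) = 0.120 × 1.8947 = 0.2274 W/m².
CFC-11: Δ = 214 − 3 = 211 ppt = 0.211 ppb; ΔF = 0.26 × 0.211 = 0.0549 W/m².
Total ΔF = 3.4875 + 0.2274 + 0.0549 = 3.7698 W/m².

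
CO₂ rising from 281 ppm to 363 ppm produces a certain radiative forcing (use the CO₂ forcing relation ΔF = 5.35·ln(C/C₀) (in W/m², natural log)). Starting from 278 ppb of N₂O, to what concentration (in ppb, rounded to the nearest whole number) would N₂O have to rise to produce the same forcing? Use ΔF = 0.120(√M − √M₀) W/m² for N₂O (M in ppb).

CO₂ forcing: 5.35 × ln(363/281) = 5.35 × 0.256048 = 1.36986 W/m².
Set 0.120(√M − √278) = 1.36986: √M = 1.36986/0.120 + √278 = 11.4155 + 16.6733 = 28.0888.
M = (28.0888)² = 788.98 ppb.

M ≈ 789 ppb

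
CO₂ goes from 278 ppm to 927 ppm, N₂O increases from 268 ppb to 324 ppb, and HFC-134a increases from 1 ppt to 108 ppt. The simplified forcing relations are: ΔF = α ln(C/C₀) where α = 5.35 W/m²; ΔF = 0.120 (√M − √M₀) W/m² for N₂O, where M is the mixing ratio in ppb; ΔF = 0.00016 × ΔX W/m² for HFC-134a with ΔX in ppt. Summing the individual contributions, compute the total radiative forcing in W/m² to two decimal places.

CO₂: 5.35 × ln(927/278) = 5.35 × ln(3.33453) = 5.35 × 1.20433 = 6.4432 W/m².
N₂O: 0.120 × (√324 − √268) = 0.120 × (18.0000 − 16.3707) = 0.120 × 1.6293 = 0.1955 W/m².
HFC-134a: ΔF = 0.00016 × (108 − 1) = 0.00016 × 107 = 0.0171 W/m².
Total ΔF = 6.4432 + 0.1955 + 0.0171 = 6.6558 W/m².

ΔF = 6.66 W/m²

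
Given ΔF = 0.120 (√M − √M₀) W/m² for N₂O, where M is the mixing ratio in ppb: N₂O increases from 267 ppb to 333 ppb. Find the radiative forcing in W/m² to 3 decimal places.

N₂O: 0.120 × (√333 − √267) = 0.120 × (18.2483 − 16.3401) = 0.120 × 1.9082 = 0.2290 W/m².

ΔF = 0.229 W/m²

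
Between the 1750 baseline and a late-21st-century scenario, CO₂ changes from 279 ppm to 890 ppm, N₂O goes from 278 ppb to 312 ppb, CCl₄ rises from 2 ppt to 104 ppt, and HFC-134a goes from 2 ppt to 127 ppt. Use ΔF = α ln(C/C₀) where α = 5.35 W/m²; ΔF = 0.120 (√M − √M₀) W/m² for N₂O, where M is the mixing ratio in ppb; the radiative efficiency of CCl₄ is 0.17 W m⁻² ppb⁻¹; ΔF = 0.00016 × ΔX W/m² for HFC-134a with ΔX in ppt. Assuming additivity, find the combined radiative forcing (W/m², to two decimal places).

CO₂: 5.35 × ln(890/279) = 5.35 × ln(3.18996) = 5.35 × 1.16001 = 6.2061 W/m².
N₂O: 0.120 × (√312 − √278) = 0.120 × (17.6635 − 16.6733) = 0.120 × 0.9902 = 0.1188 W/m².
CCl₄: Δ = 104 − 2 = 102 ppt = 0.102 ppb; ΔF = 0.17 × 0.102 = 0.0173 W/m².
HFC-134a: ΔF = 0.00016 × (127 − 2) = 0.00016 × 125 = 0.0200 W/m².
Total ΔF = 6.2061 + 0.1188 + 0.0173 + 0.0200 = 6.3622 W/m².

ΔF = 6.36 W/m²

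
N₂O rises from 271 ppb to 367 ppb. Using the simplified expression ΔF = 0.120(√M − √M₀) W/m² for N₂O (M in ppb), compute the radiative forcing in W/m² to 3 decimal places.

ΔF = 0.323 W/m²

N₂O: 0.120 × (√367 − √271) = 0.120 × (19.1572 − 16.4621) = 0.120 × 2.6951 = 0.3234 W/m².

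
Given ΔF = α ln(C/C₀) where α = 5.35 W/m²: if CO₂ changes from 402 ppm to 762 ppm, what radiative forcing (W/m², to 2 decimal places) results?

ΔF = 3.42 W/m²

CO₂: 5.35 × ln(762/402) = 5.35 × ln(1.89552) = 5.35 × 0.63949 = 3.4213 W/m².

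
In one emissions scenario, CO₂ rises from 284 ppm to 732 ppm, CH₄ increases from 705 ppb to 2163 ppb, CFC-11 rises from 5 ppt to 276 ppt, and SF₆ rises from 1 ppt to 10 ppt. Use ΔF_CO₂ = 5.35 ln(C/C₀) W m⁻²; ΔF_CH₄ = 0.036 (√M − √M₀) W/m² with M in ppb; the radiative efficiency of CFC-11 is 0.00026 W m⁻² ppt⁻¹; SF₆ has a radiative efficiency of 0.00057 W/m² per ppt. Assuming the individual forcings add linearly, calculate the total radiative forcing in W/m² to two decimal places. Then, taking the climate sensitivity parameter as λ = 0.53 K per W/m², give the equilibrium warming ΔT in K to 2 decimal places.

ΔF = 5.86 W/m²; ΔT = 3.11 K

CO₂: 5.35 × ln(732/284) = 5.35 × ln(2.57746) = 5.35 × 0.94680 = 5.0654 W/m².
CH₄: 0.036 × (√2163 − √705) = 0.036 × (46.5081 − 26.5518) = 0.036 × 19.9563 = 0.7184 W/m².
CFC-11: ΔF = 0.00026 × (276 − 5) = 0.00026 × 271 = 0.0705 W/m².
SF₆: ΔF = 0.00057 × (10 − 1) = 0.00057 × 9 = 0.0051 W/m².
Total ΔF = 5.0654 + 0.7184 + 0.0705 + 0.0051 = 5.8594 W/m².
ΔT = λ ΔF = 0.53 × 5.86 = 3.1058 K.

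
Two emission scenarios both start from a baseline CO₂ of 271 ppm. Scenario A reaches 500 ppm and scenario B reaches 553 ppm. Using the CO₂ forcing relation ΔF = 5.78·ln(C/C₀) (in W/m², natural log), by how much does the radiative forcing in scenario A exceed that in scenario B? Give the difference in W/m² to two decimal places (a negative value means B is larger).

ΔF_A = 5.78 ln(500/271) = 5.78 × 0.61249 = 3.5402 W/m².
ΔF_B = 5.78 ln(553/271) = 5.78 × 0.71324 = 4.1225 W/m².
Difference: 3.5402 − 4.1225 = -0.5823 W/m².
(Equivalently, ΔF_A − ΔF_B = 5.78 ln(500/553) = 5.78 × -0.10075 = -0.5823 W/m².)

ΔF_A − ΔF_B = -0.58 W/m²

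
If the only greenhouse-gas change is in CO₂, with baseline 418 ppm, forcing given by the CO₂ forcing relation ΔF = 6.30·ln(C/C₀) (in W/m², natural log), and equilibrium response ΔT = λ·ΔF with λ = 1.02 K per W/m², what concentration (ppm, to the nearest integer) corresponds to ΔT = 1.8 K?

C ≈ 553 ppm

Required forcing: ΔF = ΔT/λ = 1.8/1.02 = 1.7647 W/m².
Then ln(C/418) = ΔF/6.30 = 1.7647/6.30 = 0.28011.
So C = 418 × e^0.28011 = 418 × 1.32328 = 553.13 ppm.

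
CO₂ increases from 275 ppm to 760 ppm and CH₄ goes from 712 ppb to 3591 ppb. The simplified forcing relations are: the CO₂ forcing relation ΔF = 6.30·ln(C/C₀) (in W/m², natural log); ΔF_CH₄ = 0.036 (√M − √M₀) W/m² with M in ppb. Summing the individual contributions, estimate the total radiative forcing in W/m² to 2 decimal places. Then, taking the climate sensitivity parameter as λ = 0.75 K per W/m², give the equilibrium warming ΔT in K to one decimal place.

ΔF = 7.60 W/m²; ΔT = 5.7 K

CO₂: 6.30 × ln(760/275) = 6.30 × ln(2.76364) = 6.30 × 1.01655 = 6.4043 W/m².
CH₄: 0.036 × (√3591 − √712) = 0.036 × (59.9250 − 26.6833) = 0.036 × 33.2417 = 1.1967 W/m².
Total ΔF = 6.4043 + 1.1967 = 7.6010 W/m².
ΔT = λ ΔF = 0.75 × 7.60 = 5.7000 K.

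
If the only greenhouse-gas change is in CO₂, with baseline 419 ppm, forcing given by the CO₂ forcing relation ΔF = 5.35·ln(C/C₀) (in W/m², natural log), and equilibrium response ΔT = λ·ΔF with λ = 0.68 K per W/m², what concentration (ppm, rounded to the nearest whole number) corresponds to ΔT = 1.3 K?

Required forcing: ΔF = ΔT/λ = 1.3/0.68 = 1.9118 W/m².
Then ln(C/419) = ΔF/5.35 = 1.9118/5.35 = 0.35735.
So C = 419 × e^0.35735 = 419 × 1.42954 = 598.98 ppm.

C ≈ 599 ppm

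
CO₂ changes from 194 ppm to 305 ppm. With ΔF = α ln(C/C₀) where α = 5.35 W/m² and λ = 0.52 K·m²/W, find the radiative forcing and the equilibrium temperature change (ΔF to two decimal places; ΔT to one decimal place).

ΔF = 2.42 W/m²; ΔT = 1.3 K

CO₂: 5.35 × ln(305/194) = 5.35 × ln(1.57216) = 5.35 × 0.45245 = 2.4206 W/m².
ΔT = λ ΔF = 0.52 × 2.42 = 1.2584 K.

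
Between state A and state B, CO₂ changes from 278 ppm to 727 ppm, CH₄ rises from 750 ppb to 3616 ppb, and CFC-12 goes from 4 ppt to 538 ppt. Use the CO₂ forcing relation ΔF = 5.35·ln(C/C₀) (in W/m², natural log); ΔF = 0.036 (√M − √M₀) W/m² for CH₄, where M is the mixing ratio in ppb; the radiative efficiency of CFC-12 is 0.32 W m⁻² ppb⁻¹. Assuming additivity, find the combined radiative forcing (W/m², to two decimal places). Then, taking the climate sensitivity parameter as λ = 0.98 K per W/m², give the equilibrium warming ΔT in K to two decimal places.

CO₂: 5.35 × ln(727/278) = 5.35 × ln(2.61511) = 5.35 × 0.96131 = 5.1430 W/m².
CH₄: 0.036 × (√3616 − √750) = 0.036 × (60.1332 − 27.3861) = 0.036 × 32.7471 = 1.1789 W/m².
CFC-12: Δ = 538 − 4 = 534 ppt = 0.534 ppb; ΔF = 0.32 × 0.534 = 0.1709 W/m².
Total ΔF = 5.1430 + 1.1789 + 0.1709 = 6.4928 W/m².
ΔT = λ ΔF = 0.98 × 6.49 = 6.3602 K.

ΔF = 6.49 W/m²; ΔT = 6.36 K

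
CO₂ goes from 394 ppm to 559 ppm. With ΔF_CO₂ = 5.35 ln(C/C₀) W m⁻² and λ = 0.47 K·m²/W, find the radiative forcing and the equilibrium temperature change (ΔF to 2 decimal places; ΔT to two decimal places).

ΔF = 1.87 W/m²; ΔT = 0.88 K

CO₂: 5.35 × ln(559/394) = 5.35 × ln(1.41878) = 5.35 × 0.34980 = 1.8714 W/m².
ΔT = λ ΔF = 0.47 × 1.87 = 0.8789 K.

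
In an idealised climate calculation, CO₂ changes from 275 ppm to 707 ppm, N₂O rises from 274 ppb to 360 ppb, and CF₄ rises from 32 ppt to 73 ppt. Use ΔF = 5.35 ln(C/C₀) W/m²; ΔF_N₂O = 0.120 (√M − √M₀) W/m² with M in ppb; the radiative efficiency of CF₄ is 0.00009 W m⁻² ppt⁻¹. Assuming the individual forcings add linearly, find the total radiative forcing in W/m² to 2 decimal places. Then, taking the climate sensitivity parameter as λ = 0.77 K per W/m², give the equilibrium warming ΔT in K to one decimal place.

ΔF = 5.35 W/m²; ΔT = 4.1 K

CO₂: 5.35 × ln(707/275) = 5.35 × ln(2.57091) = 5.35 × 0.94426 = 5.0518 W/m².
N₂O: 0.120 × (√360 − √274) = 0.120 × (18.9737 − 16.5529) = 0.120 × 2.4208 = 0.2905 W/m².
CF₄: ΔF = 0.00009 × (73 − 32) = 0.00009 × 41 = 0.0037 W/m².
Total ΔF = 5.0518 + 0.2905 + 0.0037 = 5.3460 W/m².
ΔT = λ ΔF = 0.77 × 5.35 = 4.1195 K.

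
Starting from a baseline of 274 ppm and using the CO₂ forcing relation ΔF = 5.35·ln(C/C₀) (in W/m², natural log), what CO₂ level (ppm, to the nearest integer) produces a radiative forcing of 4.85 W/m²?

Set 5.35 ln(C/274) = 4.85, so ln(C/274) = 4.85/5.35 = 0.90654.
Then C/274 = e^0.90654 = 2.47574, giving C = 274 × 2.47574 = 678.35 ppm.

C ≈ 678 ppm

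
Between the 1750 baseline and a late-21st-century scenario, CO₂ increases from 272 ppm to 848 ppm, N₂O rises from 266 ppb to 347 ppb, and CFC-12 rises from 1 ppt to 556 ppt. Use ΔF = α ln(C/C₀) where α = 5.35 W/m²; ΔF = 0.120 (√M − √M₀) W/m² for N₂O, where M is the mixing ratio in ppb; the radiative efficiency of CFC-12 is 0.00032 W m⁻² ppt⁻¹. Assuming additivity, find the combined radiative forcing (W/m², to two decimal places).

ΔF = 6.54 W/m²

CO₂: 5.35 × ln(848/272) = 5.35 × ln(3.11765) = 5.35 × 1.13708 = 6.0834 W/m².
N₂O: 0.120 × (√347 − √266) = 0.120 × (18.6279 − 16.3095) = 0.120 × 2.3184 = 0.2782 W/m².
CFC-12: ΔF = 0.00032 × (556 − 1) = 0.00032 × 555 = 0.1776 W/m².
Total ΔF = 6.0834 + 0.2782 + 0.1776 = 6.5392 W/m².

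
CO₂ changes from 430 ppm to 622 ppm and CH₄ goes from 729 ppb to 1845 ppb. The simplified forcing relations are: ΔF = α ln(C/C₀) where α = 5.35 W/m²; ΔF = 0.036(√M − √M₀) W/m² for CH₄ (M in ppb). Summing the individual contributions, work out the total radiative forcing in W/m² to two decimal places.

ΔF = 2.55 W/m²

CO₂: 5.35 × ln(622/430) = 5.35 × ln(1.44651) = 5.35 × 0.36915 = 1.9750 W/m².
CH₄: 0.036 × (√1845 − √729) = 0.036 × (42.9535 − 27.0000) = 0.036 × 15.9535 = 0.5743 W/m².
Total ΔF = 1.9750 + 0.5743 = 2.5493 W/m².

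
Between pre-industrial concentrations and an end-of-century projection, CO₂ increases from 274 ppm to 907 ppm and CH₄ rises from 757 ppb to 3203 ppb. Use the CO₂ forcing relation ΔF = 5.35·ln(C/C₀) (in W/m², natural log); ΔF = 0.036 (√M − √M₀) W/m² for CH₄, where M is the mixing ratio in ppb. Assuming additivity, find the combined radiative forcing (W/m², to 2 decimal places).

ΔF = 7.45 W/m²

CO₂: 5.35 × ln(907/274) = 5.35 × ln(3.31022) = 5.35 × 1.19701 = 6.4040 W/m².
CH₄: 0.036 × (√3203 − √757) = 0.036 × (56.5951 − 27.5136) = 0.036 × 29.0815 = 1.0469 W/m².
Total ΔF = 6.4040 + 1.0469 = 7.4509 W/m².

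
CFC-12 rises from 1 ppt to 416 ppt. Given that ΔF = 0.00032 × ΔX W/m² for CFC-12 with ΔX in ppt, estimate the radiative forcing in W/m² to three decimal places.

ΔF = 0.133 W/m²

CFC-12: ΔF = 0.00032 × (416 − 1) = 0.00032 × 415 = 0.1328 W/m².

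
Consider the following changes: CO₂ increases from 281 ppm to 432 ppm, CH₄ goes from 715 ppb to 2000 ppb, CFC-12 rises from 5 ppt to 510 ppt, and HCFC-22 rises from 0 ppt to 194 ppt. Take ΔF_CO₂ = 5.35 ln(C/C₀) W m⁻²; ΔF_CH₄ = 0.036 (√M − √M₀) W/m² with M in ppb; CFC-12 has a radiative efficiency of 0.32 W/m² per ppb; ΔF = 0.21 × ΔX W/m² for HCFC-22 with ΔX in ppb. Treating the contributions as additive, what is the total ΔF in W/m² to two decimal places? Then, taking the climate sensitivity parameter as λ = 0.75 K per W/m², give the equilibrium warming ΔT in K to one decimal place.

ΔF = 3.15 W/m²; ΔT = 2.4 K

CO₂: 5.35 × ln(432/281) = 5.35 × ln(1.53737) = 5.35 × 0.43007 = 2.3009 W/m².
CH₄: 0.036 × (√2000 − √715) = 0.036 × (44.7214 − 26.7395) = 0.036 × 17.9819 = 0.6473 W/m².
CFC-12: Δ = 510 − 5 = 505 ppt = 0.505 ppb; ΔF = 0.32 × 0.505 = 0.1616 W/m².
HCFC-22: Δ = 194 − 0 = 194 ppt = 0.194 ppb; ΔF = 0.21 × 0.194 = 0.0407 W/m².
Total ΔF = 2.3009 + 0.6473 + 0.1616 + 0.0407 = 3.1505 W/m².
ΔT = λ ΔF = 0.75 × 3.15 = 2.3625 K.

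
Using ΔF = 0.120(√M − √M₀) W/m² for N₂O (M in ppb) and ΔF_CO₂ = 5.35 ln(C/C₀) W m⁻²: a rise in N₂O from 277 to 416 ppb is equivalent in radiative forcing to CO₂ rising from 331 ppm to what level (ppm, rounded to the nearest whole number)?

N₂O forcing: 0.120 × (√416 − √277) = 0.120 × (20.3961 − 16.6433) = 0.120 × 3.7528 = 0.45034 W/m².
Set 5.35 ln(C/331) = 0.45034: ln(C/331) = 0.45034/5.35 = 0.08418, so C = 331 × e^0.08418 = 331 × 1.08782 = 360.07 ppm.

C ≈ 360 ppm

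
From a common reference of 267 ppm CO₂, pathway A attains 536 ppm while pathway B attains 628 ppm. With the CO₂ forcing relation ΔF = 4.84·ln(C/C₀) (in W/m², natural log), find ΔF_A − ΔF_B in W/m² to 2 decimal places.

ΔF_A = 4.84 ln(536/267) = 4.84 × 0.69689 = 3.3729 W/m².
ΔF_B = 4.84 ln(628/267) = 4.84 × 0.85529 = 4.1396 W/m².
Difference: 3.3729 − 4.1396 = -0.7667 W/m².
(Equivalently, ΔF_A − ΔF_B = 4.84 ln(536/628) = 4.84 × -0.15841 = -0.7667 W/m².)

ΔF_A − ΔF_B = -0.77 W/m²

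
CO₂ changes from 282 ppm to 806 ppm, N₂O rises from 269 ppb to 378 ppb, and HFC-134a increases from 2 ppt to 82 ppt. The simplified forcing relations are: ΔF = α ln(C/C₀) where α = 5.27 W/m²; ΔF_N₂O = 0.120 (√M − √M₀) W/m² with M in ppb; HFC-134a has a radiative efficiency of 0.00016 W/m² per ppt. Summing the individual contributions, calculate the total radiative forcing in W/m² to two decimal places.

ΔF = 5.91 W/m²

CO₂: 5.27 × ln(806/282) = 5.27 × ln(2.85816) = 5.27 × 1.05018 = 5.5344 W/m².
N₂O: 0.120 × (√378 − √269) = 0.120 × (19.4422 − 16.4012) = 0.120 × 3.0410 = 0.3649 W/m².
HFC-134a: ΔF = 0.00016 × (82 − 2) = 0.00016 × 80 = 0.0128 W/m².
Total ΔF = 5.5344 + 0.3649 + 0.0128 = 5.9121 W/m².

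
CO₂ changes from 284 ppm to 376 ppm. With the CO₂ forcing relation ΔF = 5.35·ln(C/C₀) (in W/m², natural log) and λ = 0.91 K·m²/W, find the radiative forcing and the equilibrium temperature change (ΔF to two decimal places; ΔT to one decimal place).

ΔF = 1.50 W/m²; ΔT = 1.4 K

CO₂: 5.35 × ln(376/284) = 5.35 × ln(1.32394) = 5.35 × 0.28061 = 1.5013 W/m².
ΔT = λ ΔF = 0.91 × 1.50 = 1.3650 K.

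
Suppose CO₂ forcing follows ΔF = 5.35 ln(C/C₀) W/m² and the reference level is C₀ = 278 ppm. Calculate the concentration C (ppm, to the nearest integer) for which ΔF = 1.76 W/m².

Set 5.35 ln(C/278) = 1.76, so ln(C/278) = 1.76/5.35 = 0.32897.
Then C/278 = e^0.32897 = 1.38954, giving C = 278 × 1.38954 = 386.29 ppm.

C ≈ 386 ppm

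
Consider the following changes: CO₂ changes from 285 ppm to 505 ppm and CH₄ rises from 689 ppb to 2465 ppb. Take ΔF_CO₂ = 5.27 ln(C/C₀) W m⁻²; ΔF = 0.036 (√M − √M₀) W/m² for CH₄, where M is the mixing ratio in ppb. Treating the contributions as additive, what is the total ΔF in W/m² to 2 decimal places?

ΔF = 3.86 W/m²

CO₂: 5.27 × ln(505/285) = 5.27 × ln(1.77193) = 5.27 × 0.57207 = 3.0148 W/m².
CH₄: 0.036 × (√2465 − √689) = 0.036 × (49.6488 − 26.2488) = 0.036 × 23.4000 = 0.8424 W/m².
Total ΔF = 3.0148 + 0.8424 = 3.8572 W/m².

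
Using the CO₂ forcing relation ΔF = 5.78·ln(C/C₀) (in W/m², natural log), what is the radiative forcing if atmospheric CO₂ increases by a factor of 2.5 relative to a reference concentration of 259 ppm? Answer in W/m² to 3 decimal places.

ΔF = 5.296 W/m²

ΔF = 5.78 × ln(2.5) = 5.78 × 0.91629 = 5.2962 W/m².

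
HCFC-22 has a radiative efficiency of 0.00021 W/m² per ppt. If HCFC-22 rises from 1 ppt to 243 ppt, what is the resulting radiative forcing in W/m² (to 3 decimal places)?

ΔF = 0.051 W/m²

HCFC-22: ΔF = 0.00021 × (243 − 1) = 0.00021 × 242 = 0.0508 W/m².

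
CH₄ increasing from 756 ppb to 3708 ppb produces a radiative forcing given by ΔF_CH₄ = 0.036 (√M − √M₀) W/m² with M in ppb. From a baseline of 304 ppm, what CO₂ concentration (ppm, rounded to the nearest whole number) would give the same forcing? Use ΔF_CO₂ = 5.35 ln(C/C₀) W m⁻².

CH₄ forcing: 0.036 × (√3708 − √756) = 0.036 × (60.8933 − 27.4955) = 0.036 × 33.3978 = 1.20232 W/m².
Set 5.35 ln(C/304) = 1.20232: ln(C/304) = 1.20232/5.35 = 0.22473, so C = 304 × e^0.22473 = 304 × 1.25198 = 380.60 ppm.

C ≈ 381 ppm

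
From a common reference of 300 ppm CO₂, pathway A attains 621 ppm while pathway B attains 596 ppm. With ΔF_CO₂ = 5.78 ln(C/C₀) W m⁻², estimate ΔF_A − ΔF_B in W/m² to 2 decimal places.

ΔF_A − ΔF_B = 0.24 W/m²

ΔF_A = 5.78 ln(621/300) = 5.78 × 0.72755 = 4.2052 W/m².
ΔF_B = 5.78 ln(596/300) = 5.78 × 0.68646 = 3.9677 W/m².
Difference: 4.2052 − 3.9677 = 0.2375 W/m².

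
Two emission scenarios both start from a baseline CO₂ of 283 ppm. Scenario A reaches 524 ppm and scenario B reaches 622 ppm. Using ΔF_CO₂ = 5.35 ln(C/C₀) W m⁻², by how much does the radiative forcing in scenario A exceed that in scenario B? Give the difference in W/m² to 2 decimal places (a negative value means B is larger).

ΔF_A − ΔF_B = -0.92 W/m²

ΔF_A = 5.35 ln(524/283) = 5.35 × 0.61604 = 3.2958 W/m².
ΔF_B = 5.35 ln(622/283) = 5.35 × 0.78749 = 4.2131 W/m².
Difference: 3.2958 − 4.2131 = -0.9173 W/m².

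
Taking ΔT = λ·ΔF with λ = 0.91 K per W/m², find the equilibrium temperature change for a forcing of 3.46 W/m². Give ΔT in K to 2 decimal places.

ΔT = 3.15 K

ΔT = λ ΔF = 0.91 × 3.46 = 3.1486 K.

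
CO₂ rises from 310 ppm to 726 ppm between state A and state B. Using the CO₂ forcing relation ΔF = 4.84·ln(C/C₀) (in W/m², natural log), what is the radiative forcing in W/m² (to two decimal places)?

ΔF = 4.12 W/m²

CO₂: 4.84 × ln(726/310) = 4.84 × ln(2.34194) = 4.84 × 0.85098 = 4.1187 W/m².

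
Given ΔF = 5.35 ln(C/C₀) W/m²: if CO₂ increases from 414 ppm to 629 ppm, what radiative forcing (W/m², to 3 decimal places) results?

ΔF = 2.238 W/m²

CO₂ absorption bands are partially saturated, so forcing scales with the logarithm of the concentration ratio.
CO₂: 5.35 × ln(629/414) = 5.35 × ln(1.51932) = 5.35 × 0.41826 = 2.2377 W/m².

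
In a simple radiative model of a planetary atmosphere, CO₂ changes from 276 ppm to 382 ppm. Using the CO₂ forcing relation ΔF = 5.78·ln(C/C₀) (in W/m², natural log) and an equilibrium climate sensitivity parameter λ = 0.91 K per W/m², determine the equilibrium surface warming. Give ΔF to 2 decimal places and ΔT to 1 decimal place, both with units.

CO₂: 5.78 × ln(382/276) = 5.78 × ln(1.38406) = 5.78 × 0.32502 = 1.8786 W/m².
ΔT = λ ΔF = 0.91 × 1.88 = 1.7108 K.

ΔF = 1.88 W/m²; ΔT = 1.7 K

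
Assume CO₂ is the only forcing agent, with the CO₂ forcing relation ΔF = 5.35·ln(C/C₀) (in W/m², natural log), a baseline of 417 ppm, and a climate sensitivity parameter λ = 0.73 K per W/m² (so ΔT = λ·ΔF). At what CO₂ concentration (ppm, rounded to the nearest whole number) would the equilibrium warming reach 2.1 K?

C ≈ 714 ppm

Required forcing: ΔF = ΔT/λ = 2.1/0.73 = 2.8767 W/m².
Then ln(C/417) = ΔF/5.35 = 2.8767/5.35 = 0.53770.
So C = 417 × e^0.53770 = 417 × 1.71206 = 713.93 ppm.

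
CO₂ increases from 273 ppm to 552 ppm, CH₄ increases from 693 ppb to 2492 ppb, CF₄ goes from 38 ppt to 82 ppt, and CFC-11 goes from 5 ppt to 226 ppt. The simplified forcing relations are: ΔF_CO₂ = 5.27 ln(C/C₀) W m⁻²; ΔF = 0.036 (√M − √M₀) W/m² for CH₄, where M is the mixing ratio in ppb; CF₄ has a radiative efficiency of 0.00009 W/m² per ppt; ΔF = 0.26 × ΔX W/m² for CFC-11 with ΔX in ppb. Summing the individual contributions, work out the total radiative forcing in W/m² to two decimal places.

CO₂: 5.27 × ln(552/273) = 5.27 × ln(2.02198) = 5.27 × 0.70408 = 3.7105 W/m².
CH₄: 0.036 × (√2492 − √693) = 0.036 × (49.9199 − 26.3249) = 0.036 × 23.5950 = 0.8494 W/m².
CF₄: ΔF = 0.00009 × (82 − 38) = 0.00009 × 44 = 0.0040 W/m².
CFC-11: Δ = 226 − 5 = 221 ppt = 0.221 ppb; ΔF = 0.26 × 0.221 = 0.0575 W/m².
Total ΔF = 3.7105 + 0.8494 + 0.0040 + 0.0575 = 4.6214 W/m².

ΔF = 4.62 W/m²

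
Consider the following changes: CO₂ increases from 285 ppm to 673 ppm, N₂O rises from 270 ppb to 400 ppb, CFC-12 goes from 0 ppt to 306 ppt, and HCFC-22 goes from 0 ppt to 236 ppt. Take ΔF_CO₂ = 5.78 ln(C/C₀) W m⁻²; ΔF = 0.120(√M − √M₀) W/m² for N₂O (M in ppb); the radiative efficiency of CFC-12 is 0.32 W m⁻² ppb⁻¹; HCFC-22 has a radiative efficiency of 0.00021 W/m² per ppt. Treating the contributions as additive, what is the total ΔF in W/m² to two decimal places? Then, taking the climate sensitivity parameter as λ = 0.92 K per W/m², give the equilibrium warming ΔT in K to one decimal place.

CO₂: 5.78 × ln(673/285) = 5.78 × ln(2.36140) = 5.78 × 0.85925 = 4.9665 W/m².
N₂O: 0.120 × (√400 − √270) = 0.120 × (20.0000 − 16.4317) = 0.120 × 3.5683 = 0.4282 W/m².
CFC-12: Δ = 306 − 0 = 306 ppt = 0.306 ppb; ΔF = 0.32 × 0.306 = 0.0979 W/m².
HCFC-22: ΔF = 0.00021 × (236 − 0) = 0.00021 × 236 = 0.0496 W/m².
Total ΔF = 4.9665 + 0.4282 + 0.0979 + 0.0496 = 5.5422 W/m².
ΔT = λ ΔF = 0.92 × 5.54 = 5.0968 K.

ΔF = 5.54 W/m²; ΔT = 5.1 K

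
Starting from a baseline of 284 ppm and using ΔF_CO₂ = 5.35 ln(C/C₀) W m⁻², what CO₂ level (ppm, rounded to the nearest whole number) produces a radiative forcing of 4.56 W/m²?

Set 5.35 ln(C/284) = 4.56, so ln(C/284) = 4.56/5.35 = 0.85234.
Then C/284 = e^0.85234 = 2.34513, giving C = 284 × 2.34513 = 666.02 ppm.

C ≈ 666 ppm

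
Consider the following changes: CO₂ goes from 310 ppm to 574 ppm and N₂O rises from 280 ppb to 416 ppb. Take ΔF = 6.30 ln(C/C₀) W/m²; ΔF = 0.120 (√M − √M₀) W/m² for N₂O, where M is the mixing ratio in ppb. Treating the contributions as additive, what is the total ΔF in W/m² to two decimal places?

CO₂: 6.30 × ln(574/310) = 6.30 × ln(1.85161) = 6.30 × 0.61606 = 3.8812 W/m².
N₂O: 0.120 × (√416 − √280) = 0.120 × (20.3961 − 16.7332) = 0.120 × 3.6629 = 0.4395 W/m².
Total ΔF = 3.8812 + 0.4395 = 4.3207 W/m².

ΔF = 4.32 W/m²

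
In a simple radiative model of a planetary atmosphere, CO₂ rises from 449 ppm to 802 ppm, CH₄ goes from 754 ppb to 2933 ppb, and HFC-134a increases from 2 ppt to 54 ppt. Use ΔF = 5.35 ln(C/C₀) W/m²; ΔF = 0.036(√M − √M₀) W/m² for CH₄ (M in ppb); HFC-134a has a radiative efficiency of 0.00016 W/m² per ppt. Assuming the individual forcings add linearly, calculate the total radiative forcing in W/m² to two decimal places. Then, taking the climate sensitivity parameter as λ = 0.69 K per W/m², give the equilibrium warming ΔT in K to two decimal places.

CO₂: 5.35 × ln(802/449) = 5.35 × ln(1.78619) = 5.35 × 0.58008 = 3.1034 W/m².
CH₄: 0.036 × (√2933 − √754) = 0.036 × (54.1572 − 27.4591) = 0.036 × 26.6981 = 0.9611 W/m².
HFC-134a: ΔF = 0.00016 × (54 − 2) = 0.00016 × 52 = 0.0083 W/m².
Total ΔF = 3.1034 + 0.9611 + 0.0083 = 4.0728 W/m².
ΔT = λ ΔF = 0.69 × 4.07 = 2.8083 K.

ΔF = 4.07 W/m²; ΔT = 2.81 K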